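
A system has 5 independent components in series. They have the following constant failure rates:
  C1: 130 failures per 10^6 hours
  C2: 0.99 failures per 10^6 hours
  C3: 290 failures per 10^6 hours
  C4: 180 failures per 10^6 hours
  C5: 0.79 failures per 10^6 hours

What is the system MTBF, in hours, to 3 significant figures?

Series of exponential components: λ_sys = Σ λ_i
λ_sys = 0.00013 + 0.00000099 + 0.00029 + 0.00018 + 0.00000079 = 6.0178e-04 /h
MTBF = 1 / λ_sys = 1660 h

1660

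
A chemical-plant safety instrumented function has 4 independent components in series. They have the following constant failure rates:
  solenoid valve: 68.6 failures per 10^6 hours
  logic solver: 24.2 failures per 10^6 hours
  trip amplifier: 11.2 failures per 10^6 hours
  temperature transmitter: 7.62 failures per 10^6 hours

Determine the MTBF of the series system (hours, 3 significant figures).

8960

Series of exponential components: λ_sys = Σ λ_i
λ_sys = 0.0000686 + 0.0000242 + 0.0000112 + 0.00000762 = 1.1162e-04 /h
MTBF = 1 / λ_sys = 8960 h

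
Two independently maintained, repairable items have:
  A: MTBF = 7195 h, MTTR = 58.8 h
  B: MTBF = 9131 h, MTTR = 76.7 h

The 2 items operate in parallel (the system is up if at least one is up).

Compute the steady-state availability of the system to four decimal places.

0.9999

A(A) = MTBF/(MTBF+MTTR) = 7195/(7195+58.8) = 0.991894
A(B) = MTBF/(MTBF+MTTR) = 9131/(9131+76.7) = 0.991670
Parallel availability: 1 − (1 − 0.991894)(1 − 0.991670) = 0.9999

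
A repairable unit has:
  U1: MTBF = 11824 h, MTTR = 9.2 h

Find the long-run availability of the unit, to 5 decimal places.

A(U1) = MTBF/(MTBF+MTTR) = 11824/(11824+9.2) = 0.99922

0.99922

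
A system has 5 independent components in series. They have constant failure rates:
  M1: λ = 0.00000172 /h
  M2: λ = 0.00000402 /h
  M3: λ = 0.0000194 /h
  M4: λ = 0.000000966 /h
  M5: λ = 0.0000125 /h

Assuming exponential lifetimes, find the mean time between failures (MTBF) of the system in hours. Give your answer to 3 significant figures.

Series of exponential components: λ_sys = Σ λ_i
λ_sys = 0.00000172 + 0.00000402 + 0.0000194 + 0.000000966 + 0.0000125 = 3.8606e-05 /h
MTBF = 1 / λ_sys = 25900 h

25900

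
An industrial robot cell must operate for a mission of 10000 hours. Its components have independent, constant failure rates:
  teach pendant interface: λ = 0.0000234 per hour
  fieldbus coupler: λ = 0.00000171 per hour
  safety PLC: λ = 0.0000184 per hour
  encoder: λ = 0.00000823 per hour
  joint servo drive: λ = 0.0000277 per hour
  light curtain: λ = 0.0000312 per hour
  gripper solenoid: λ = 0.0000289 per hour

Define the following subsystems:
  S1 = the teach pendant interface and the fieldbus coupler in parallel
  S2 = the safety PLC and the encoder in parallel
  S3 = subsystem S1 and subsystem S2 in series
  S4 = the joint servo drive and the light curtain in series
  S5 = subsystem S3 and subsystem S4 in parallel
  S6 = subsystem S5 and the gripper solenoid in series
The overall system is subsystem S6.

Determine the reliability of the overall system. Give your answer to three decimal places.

0.743

R(teach pendant interface) = exp(−0.0000234 × 10000) = 0.79136
R(fieldbus coupler) = exp(−0.00000171 × 10000) = 0.98305
R(safety PLC) = exp(−0.0000184 × 10000) = 0.83194
R(encoder) = exp(−0.00000823 × 10000) = 0.92100
R(joint servo drive) = exp(−0.0000277 × 10000) = 0.75805
R(light curtain) = exp(−0.0000312 × 10000) = 0.73198
R(gripper solenoid) = exp(−0.0000289 × 10000) = 0.74901
Parallel (teach pendant interface and fieldbus coupler): 1 − (1 − 0.79136)(1 − 0.98305) = 0.99646
Parallel (safety PLC and encoder): 1 − (1 − 0.83194)(1 − 0.92100) = 0.98672
Series ([0.99646] and [0.98672]): 0.99646 × 0.98672 = 0.98323
Series (joint servo drive and light curtain): 0.75805 × 0.73198 = 0.55488
Parallel ([0.98323] and [0.55488]): 1 − (1 − 0.98323)(1 − 0.55488) = 0.99254
Series ([0.99254] and gripper solenoid): 0.99254 × 0.74901 = 0.743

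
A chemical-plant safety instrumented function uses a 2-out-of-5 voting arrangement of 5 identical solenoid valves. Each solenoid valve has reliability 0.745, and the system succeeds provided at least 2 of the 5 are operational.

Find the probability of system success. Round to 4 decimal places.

R = Σ_{i=2}^{5} C(5,i) p^i (1−p)^{5−i} with p = 0.745
C(5,2)·0.745^2·0.255^3 = 0.092031
C(5,3)·0.745^3·0.255^2 = 0.268874
C(5,4)·0.745^4·0.255^1 = 0.392767
C(5,5)·0.745^5·0.255^0 = 0.229499
Sum = 0.9832

0.9832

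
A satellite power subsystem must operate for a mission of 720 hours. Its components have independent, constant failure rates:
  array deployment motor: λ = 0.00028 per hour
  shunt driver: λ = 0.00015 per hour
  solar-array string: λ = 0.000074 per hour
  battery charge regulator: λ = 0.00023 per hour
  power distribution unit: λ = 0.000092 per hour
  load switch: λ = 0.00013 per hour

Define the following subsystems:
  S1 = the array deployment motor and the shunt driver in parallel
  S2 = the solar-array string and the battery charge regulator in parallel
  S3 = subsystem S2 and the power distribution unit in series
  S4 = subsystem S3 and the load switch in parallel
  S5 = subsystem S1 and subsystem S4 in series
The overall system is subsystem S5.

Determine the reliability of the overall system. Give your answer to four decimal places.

R(array deployment motor) = exp(−0.00028 × 720) = 0.817422
R(shunt driver) = exp(−0.00015 × 720) = 0.897628
R(solar-array string) = exp(−0.000074 × 720) = 0.948115
R(battery charge regulator) = exp(−0.00023 × 720) = 0.847385
R(power distribution unit) = exp(−0.000092 × 720) = 0.935906
R(load switch) = exp(−0.00013 × 720) = 0.910647
Parallel (array deployment motor and shunt driver): 1 − (1 − 0.817422)(1 − 0.897628) = 0.981309
Parallel (solar-array string and battery charge regulator): 1 − (1 − 0.948115)(1 − 0.847385) = 0.992082
Series ([0.992082] and power distribution unit): 0.992082 × 0.935906 = 0.928495
Parallel ([0.928495] and load switch): 1 − (1 − 0.928495)(1 − 0.910647) = 0.993611
Series ([0.981309] and [0.993611]): 0.981309 × 0.993611 = 0.9750

0.9750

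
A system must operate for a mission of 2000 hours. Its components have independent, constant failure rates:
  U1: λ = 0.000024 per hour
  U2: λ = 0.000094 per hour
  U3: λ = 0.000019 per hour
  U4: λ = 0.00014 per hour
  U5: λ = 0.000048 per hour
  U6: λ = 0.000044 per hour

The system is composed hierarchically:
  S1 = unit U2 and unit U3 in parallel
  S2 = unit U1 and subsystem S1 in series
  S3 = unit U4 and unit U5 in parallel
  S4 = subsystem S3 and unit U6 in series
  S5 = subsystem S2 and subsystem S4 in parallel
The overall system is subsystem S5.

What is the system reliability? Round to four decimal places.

R(U1) = exp(−0.000024 × 2000) = 0.953134
R(U2) = exp(−0.000094 × 2000) = 0.828615
R(U3) = exp(−0.000019 × 2000) = 0.962713
R(U4) = exp(−0.00014 × 2000) = 0.755784
R(U5) = exp(−0.000048 × 2000) = 0.908464
R(U6) = exp(−0.000044 × 2000) = 0.915761
Parallel (U2 and U3): 1 − (1 − 0.828615)(1 − 0.962713) = 0.993610
Series (U1 and [0.993610]): 0.953134 × 0.993610 = 0.947043
Parallel (U4 and U5): 1 − (1 − 0.755784)(1 − 0.908464) = 0.977645
Series ([0.977645] and U6): 0.977645 × 0.915761 = 0.895289
Parallel ([0.947043] and [0.895289]): 1 − (1 − 0.947043)(1 − 0.895289) = 0.9945

0.9945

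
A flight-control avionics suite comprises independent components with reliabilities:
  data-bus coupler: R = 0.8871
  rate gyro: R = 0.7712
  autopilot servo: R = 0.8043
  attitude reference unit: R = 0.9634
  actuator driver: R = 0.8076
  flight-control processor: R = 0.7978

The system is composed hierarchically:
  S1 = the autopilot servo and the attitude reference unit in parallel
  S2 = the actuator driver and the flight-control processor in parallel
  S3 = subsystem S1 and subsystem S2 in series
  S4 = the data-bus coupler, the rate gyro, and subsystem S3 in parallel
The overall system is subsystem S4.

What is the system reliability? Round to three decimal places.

Parallel (autopilot servo and attitude reference unit): 1 − (1 − 0.80430)(1 − 0.96340) = 0.99284
Parallel (actuator driver and flight-control processor): 1 − (1 − 0.80760)(1 − 0.79780) = 0.96110
Series ([0.99284] and [0.96110]): 0.99284 × 0.96110 = 0.95422
Parallel (data-bus coupler, rate gyro, and [0.95422]): 1 − (1 − 0.88710)(1 − 0.77120)(1 − 0.95422) = 0.999

0.999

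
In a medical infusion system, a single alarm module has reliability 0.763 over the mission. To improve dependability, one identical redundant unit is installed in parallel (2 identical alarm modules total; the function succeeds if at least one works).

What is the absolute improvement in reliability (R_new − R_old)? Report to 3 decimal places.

R_before = 0.763
R_after = 1 − (1 − 0.763)^2 = 0.944
ΔR = 0.944 − 0.763 = 0.181

0.181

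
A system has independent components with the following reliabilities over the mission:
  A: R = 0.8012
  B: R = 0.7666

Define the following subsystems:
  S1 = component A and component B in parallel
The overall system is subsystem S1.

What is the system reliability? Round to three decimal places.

Parallel (A and B): 1 − (1 − 0.80120)(1 − 0.76660) = 0.954

0.954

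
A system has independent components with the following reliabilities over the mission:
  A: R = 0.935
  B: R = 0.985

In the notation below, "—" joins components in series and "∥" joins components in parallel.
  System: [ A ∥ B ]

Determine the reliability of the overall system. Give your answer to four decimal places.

Parallel (A and B): 1 − (1 − 0.935000)(1 − 0.985000) = 0.9990

0.9990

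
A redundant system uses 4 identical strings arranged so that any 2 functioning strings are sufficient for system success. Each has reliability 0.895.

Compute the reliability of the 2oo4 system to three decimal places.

R = Σ_{i=2}^{4} C(4,i) p^i (1−p)^{4−i} with p = 0.895
C(4,2)·0.895^2·0.105^2 = 0.05299
C(4,3)·0.895^3·0.105^1 = 0.30111
C(4,4)·0.895^4·0.105^0 = 0.64164
Sum = 0.996

0.996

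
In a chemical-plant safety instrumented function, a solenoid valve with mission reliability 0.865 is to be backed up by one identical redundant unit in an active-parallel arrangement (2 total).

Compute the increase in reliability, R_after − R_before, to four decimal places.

0.1168

R_before = 0.865
R_after = 1 − (1 − 0.865)^2 = 0.9818
ΔR = 0.9818 − 0.865 = 0.1168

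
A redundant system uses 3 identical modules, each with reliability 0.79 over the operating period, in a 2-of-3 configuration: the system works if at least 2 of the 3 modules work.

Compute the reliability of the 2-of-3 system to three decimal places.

R = Σ_{i=2}^{3} C(3,i) p^i (1−p)^{3−i} with p = 0.79
C(3,2)·0.79^2·0.21^1 = 0.39318
C(3,3)·0.79^3·0.21^0 = 0.49304
Sum = 0.886

0.886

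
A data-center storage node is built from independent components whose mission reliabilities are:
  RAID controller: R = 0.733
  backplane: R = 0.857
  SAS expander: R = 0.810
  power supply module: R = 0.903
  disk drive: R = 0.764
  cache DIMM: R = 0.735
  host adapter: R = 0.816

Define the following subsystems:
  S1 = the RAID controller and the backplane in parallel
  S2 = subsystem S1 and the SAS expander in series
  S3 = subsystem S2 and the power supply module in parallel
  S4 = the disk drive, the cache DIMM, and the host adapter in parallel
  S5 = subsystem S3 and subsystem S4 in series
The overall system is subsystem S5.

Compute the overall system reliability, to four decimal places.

0.9673

Parallel (RAID controller and backplane): 1 − (1 − 0.733000)(1 − 0.857000) = 0.961819
Series ([0.961819] and SAS expander): 0.961819 × 0.810000 = 0.779073
Parallel ([0.779073] and power supply module): 1 − (1 − 0.779073)(1 − 0.903000) = 0.978570
Parallel (disk drive, cache DIMM, and host adapter): 1 − (1 − 0.764000)(1 − 0.735000)(1 − 0.816000) = 0.988493
Series ([0.978570] and [0.988493]): 0.978570 × 0.988493 = 0.9673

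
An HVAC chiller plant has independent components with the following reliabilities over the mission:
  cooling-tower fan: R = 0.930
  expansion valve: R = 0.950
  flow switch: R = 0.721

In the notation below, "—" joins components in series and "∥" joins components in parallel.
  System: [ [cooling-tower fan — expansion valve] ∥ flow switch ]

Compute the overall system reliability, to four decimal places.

0.9675

Series (cooling-tower fan and expansion valve): 0.930000 × 0.950000 = 0.883500
Parallel ([0.883500] and flow switch): 1 − (1 − 0.883500)(1 − 0.721000) = 0.9675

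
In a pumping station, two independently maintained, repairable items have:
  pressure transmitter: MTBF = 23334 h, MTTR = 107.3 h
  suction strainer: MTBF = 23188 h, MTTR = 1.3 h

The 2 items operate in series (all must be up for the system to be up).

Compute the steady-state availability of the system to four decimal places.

A(pressure transmitter) = MTBF/(MTBF+MTTR) = 23334/(23334+107.3) = 0.995423
A(suction strainer) = MTBF/(MTBF+MTTR) = 23188/(23188+1.3) = 0.999944
Series availability: 0.995423 × 0.999944 = 0.9954

0.9954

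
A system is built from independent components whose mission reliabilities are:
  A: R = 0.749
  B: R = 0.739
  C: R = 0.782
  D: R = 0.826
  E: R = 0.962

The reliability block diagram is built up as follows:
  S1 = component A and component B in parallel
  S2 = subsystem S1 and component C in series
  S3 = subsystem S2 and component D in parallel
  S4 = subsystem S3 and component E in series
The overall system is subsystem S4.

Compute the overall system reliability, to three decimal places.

0.917

Parallel (A and B): 1 − (1 − 0.74900)(1 − 0.73900) = 0.93449
Series ([0.93449] and C): 0.93449 × 0.78200 = 0.73077
Parallel ([0.73077] and D): 1 − (1 − 0.73077)(1 − 0.82600) = 0.95315
Series ([0.95315] and E): 0.95315 × 0.96200 = 0.917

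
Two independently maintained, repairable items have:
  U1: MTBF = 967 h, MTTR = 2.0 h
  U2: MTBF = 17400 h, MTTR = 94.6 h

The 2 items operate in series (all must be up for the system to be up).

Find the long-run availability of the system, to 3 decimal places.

A(U1) = MTBF/(MTBF+MTTR) = 967/(967+2.0) = 0.997936
A(U2) = MTBF/(MTBF+MTTR) = 17400/(17400+94.6) = 0.994593
Series availability: 0.997936 × 0.994593 = 0.993

0.993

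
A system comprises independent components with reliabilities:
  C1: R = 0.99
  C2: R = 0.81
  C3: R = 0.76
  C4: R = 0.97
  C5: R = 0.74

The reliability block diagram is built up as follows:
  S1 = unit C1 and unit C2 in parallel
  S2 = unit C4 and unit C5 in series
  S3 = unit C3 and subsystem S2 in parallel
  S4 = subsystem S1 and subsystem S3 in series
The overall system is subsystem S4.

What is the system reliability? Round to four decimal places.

0.9305

Parallel (C1 and C2): 1 − (1 − 0.990000)(1 − 0.810000) = 0.998100
Series (C4 and C5): 0.970000 × 0.740000 = 0.717800
Parallel (C3 and [0.717800]): 1 − (1 − 0.760000)(1 − 0.717800) = 0.932272
Series ([0.998100] and [0.932272]): 0.998100 × 0.932272 = 0.9305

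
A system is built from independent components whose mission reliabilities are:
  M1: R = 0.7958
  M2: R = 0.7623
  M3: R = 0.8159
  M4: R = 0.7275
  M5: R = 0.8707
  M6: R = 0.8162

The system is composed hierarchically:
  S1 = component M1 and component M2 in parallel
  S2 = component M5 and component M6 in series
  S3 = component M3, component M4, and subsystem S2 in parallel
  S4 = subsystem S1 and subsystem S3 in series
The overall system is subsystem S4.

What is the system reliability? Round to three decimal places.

Parallel (M1 and M2): 1 − (1 − 0.79580)(1 − 0.76230) = 0.95146
Series (M5 and M6): 0.87070 × 0.81620 = 0.71067
Parallel (M3, M4, and [0.71067]): 1 − (1 − 0.81590)(1 − 0.72750)(1 − 0.71067) = 0.98549
Series ([0.95146] and [0.98549]): 0.95146 × 0.98549 = 0.938

0.938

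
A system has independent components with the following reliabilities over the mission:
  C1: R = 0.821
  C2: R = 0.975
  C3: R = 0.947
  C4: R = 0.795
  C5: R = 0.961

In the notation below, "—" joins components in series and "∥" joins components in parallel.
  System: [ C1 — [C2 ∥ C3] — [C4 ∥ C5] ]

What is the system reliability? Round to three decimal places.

Parallel (C2 and C3): 1 − (1 − 0.97500)(1 − 0.94700) = 0.99868
Parallel (C4 and C5): 1 − (1 − 0.79500)(1 − 0.96100) = 0.99201
Series (C1, [0.99868], and [0.99201]): 0.82100 × 0.99868 × 0.99201 = 0.813

0.813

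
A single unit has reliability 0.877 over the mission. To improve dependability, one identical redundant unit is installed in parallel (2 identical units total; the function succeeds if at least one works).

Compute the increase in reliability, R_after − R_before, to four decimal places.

R_before = 0.877
R_after = 1 − (1 − 0.877)^2 = 0.9849
ΔR = 0.9849 − 0.877 = 0.1079

0.1079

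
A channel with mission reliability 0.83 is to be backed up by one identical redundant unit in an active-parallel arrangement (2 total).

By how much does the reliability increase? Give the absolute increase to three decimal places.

0.141

R_before = 0.83
R_after = 1 − (1 − 0.83)^2 = 0.971
ΔR = 0.971 − 0.83 = 0.141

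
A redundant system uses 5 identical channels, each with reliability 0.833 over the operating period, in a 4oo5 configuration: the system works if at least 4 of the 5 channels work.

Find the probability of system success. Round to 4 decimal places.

R = Σ_{i=4}^{5} C(5,i) p^i (1−p)^{5−i} with p = 0.833
C(5,4)·0.833^4·0.167^1 = 0.402037
C(5,5)·0.833^5·0.167^0 = 0.401074
Sum = 0.8031

0.8031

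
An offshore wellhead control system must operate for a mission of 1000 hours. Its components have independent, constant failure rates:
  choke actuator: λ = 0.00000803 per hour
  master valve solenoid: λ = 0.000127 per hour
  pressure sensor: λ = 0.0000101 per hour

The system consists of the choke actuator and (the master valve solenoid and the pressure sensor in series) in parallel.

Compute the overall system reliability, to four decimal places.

R(choke actuator) = exp(−0.00000803 × 1000) = 0.992002
R(master valve solenoid) = exp(−0.000127 × 1000) = 0.880734
R(pressure sensor) = exp(−0.0000101 × 1000) = 0.989951
Series (master valve solenoid and pressure sensor): 0.880734 × 0.989951 = 0.871884
Parallel (choke actuator and [0.871884]): 1 − (1 − 0.992002)(1 − 0.871884) = 0.9990

0.9990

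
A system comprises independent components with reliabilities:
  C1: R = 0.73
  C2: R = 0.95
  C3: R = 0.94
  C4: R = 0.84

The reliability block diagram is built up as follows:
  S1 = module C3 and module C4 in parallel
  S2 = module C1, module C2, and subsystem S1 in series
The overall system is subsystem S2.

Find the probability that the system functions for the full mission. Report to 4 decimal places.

0.6868

Parallel (C3 and C4): 1 − (1 − 0.940000)(1 − 0.840000) = 0.990400
Series (C1, C2, and [0.990400]): 0.730000 × 0.950000 × 0.990400 = 0.6868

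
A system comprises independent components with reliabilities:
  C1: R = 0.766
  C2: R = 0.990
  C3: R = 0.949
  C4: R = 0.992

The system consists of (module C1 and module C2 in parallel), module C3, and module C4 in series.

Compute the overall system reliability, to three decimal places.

0.939

Parallel (C1 and C2): 1 − (1 − 0.76600)(1 − 0.99000) = 0.99766
Series ([0.99766], C3, and C4): 0.99766 × 0.94900 × 0.99200 = 0.939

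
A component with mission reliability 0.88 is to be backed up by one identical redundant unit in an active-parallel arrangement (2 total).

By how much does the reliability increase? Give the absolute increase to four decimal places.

R_before = 0.88
R_after = 1 − (1 − 0.88)^2 = 0.9856
ΔR = 0.9856 − 0.88 = 0.1056

0.1056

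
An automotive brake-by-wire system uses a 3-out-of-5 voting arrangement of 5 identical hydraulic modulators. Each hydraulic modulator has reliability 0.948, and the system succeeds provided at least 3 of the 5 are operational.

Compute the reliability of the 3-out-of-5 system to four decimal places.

R = Σ_{i=3}^{5} C(5,i) p^i (1−p)^{5−i} with p = 0.948
C(5,3)·0.948^3·0.052^2 = 0.023037
C(5,4)·0.948^4·0.052^1 = 0.209994
C(5,5)·0.948^5·0.052^0 = 0.765670
Sum = 0.9987

0.9987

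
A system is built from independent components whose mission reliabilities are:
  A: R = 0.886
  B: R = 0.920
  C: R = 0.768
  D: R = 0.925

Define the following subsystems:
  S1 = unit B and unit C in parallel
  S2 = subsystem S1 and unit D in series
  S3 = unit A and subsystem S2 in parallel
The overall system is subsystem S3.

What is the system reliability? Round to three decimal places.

0.989

Parallel (B and C): 1 − (1 − 0.92000)(1 − 0.76800) = 0.98144
Series ([0.98144] and D): 0.98144 × 0.92500 = 0.90783
Parallel (A and [0.90783]): 1 − (1 − 0.88600)(1 − 0.90783) = 0.989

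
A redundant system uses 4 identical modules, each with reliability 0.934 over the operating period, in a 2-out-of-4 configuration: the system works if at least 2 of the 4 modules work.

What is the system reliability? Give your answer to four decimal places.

R = Σ_{i=2}^{4} C(4,i) p^i (1−p)^{4−i} with p = 0.934
C(4,2)·0.934^2·0.066^2 = 0.022800
C(4,3)·0.934^3·0.066^1 = 0.215102
C(4,4)·0.934^4·0.066^0 = 0.761005
Sum = 0.9989

0.9989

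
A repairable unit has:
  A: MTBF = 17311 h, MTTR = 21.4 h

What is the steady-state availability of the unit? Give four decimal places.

0.9988

A(A) = MTBF/(MTBF+MTTR) = 17311/(17311+21.4) = 0.9988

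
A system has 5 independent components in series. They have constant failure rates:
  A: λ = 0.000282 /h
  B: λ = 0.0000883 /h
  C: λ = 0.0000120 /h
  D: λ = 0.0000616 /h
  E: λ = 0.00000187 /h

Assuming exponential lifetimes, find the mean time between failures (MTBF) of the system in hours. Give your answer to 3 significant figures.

Series of exponential components: λ_sys = Σ λ_i
λ_sys = 0.000282 + 0.0000883 + 0.0000120 + 0.0000616 + 0.00000187 = 4.4577e-04 /h
MTBF = 1 / λ_sys = 2240 h

2240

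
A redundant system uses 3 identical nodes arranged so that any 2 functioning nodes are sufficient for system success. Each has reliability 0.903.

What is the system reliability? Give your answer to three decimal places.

R = Σ_{i=2}^{3} C(3,i) p^i (1−p)^{3−i} with p = 0.903
C(3,2)·0.903^2·0.097^1 = 0.23728
C(3,3)·0.903^3·0.097^0 = 0.73631
Sum = 0.974

0.974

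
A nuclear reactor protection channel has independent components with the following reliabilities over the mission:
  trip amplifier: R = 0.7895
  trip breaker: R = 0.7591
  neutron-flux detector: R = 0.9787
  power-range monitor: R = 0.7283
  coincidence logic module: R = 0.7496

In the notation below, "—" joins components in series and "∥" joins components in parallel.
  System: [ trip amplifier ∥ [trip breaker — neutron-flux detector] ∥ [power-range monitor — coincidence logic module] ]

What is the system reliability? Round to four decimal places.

0.9754

Series (trip breaker and neutron-flux detector): 0.759100 × 0.978700 = 0.742931
Series (power-range monitor and coincidence logic module): 0.728300 × 0.749600 = 0.545934
Parallel (trip amplifier, [0.742931], and [0.545934]): 1 − (1 − 0.789500)(1 − 0.742931)(1 − 0.545934) = 0.9754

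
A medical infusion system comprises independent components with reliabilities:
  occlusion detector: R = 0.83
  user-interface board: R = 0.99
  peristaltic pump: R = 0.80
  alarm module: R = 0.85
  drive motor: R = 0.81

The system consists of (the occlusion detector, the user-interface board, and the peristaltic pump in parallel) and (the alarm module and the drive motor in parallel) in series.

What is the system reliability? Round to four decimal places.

Parallel (occlusion detector, user-interface board, and peristaltic pump): 1 − (1 − 0.830000)(1 − 0.990000)(1 − 0.800000) = 0.999660
Parallel (alarm module and drive motor): 1 − (1 − 0.850000)(1 − 0.810000) = 0.971500
Series ([0.999660] and [0.971500]): 0.999660 × 0.971500 = 0.9712

0.9712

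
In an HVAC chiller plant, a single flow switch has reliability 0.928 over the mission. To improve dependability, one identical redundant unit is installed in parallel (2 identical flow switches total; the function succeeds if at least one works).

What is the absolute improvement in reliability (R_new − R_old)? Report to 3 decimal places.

0.067

R_before = 0.928
R_after = 1 − (1 − 0.928)^2 = 0.995
ΔR = 0.995 − 0.928 = 0.067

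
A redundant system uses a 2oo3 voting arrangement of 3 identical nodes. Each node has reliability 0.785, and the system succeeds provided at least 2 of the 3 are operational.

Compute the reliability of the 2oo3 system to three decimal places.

0.881

R = Σ_{i=2}^{3} C(3,i) p^i (1−p)^{3−i} with p = 0.785
C(3,2)·0.785^2·0.215^1 = 0.39747
C(3,3)·0.785^3·0.215^0 = 0.48374
Sum = 0.881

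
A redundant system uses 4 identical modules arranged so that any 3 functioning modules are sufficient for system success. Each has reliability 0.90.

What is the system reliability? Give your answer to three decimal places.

0.948

R = Σ_{i=3}^{4} C(4,i) p^i (1−p)^{4−i} with p = 0.90
C(4,3)·0.90^3·0.10^1 = 0.29160
C(4,4)·0.90^4·0.10^0 = 0.65610
Sum = 0.948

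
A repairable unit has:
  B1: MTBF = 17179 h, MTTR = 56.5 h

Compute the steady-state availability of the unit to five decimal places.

0.99672

A(B1) = MTBF/(MTBF+MTTR) = 17179/(17179+56.5) = 0.99672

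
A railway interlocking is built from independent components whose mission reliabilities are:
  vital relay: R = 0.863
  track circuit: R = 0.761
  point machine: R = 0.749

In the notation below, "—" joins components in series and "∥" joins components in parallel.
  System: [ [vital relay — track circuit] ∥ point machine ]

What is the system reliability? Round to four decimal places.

Series (vital relay and track circuit): 0.863000 × 0.761000 = 0.656743
Parallel ([0.656743] and point machine): 1 − (1 − 0.656743)(1 − 0.749000) = 0.9138

0.9138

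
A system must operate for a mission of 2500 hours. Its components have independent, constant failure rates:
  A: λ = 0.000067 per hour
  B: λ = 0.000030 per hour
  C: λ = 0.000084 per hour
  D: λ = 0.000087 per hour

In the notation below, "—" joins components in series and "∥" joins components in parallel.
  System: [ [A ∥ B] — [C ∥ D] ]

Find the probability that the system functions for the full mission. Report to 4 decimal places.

R(A) = exp(−0.000067 × 2500) = 0.845777
R(B) = exp(−0.000030 × 2500) = 0.927743
R(C) = exp(−0.000084 × 2500) = 0.810584
R(D) = exp(−0.000087 × 2500) = 0.804528
Parallel (A and B): 1 − (1 − 0.845777)(1 − 0.927743) = 0.988856
Parallel (C and D): 1 − (1 − 0.810584)(1 − 0.804528) = 0.962974
Series ([0.988856] and [0.962974]): 0.988856 × 0.962974 = 0.9522

0.9522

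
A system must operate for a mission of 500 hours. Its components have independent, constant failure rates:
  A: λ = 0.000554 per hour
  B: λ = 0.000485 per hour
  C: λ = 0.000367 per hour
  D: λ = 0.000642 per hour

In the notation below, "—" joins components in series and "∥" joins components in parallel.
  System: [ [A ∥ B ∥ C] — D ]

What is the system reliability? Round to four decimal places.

R(A) = exp(−0.000554 × 500) = 0.758054
R(B) = exp(−0.000485 × 500) = 0.784664
R(C) = exp(−0.000367 × 500) = 0.832352
R(D) = exp(−0.000642 × 500) = 0.725423
Parallel (A, B, and C): 1 − (1 − 0.758054)(1 − 0.784664)(1 − 0.832352) = 0.991266
Series ([0.991266] and D): 0.991266 × 0.725423 = 0.7191

0.7191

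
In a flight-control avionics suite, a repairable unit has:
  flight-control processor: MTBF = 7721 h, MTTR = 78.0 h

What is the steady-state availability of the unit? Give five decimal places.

A(flight-control processor) = MTBF/(MTBF+MTTR) = 7721/(7721+78.0) = 0.99000

0.99000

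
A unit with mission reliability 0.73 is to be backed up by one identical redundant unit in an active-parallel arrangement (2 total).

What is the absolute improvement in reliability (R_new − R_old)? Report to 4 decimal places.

R_before = 0.73
R_after = 1 − (1 − 0.73)^2 = 0.9271
ΔR = 0.9271 − 0.73 = 0.1971

0.1971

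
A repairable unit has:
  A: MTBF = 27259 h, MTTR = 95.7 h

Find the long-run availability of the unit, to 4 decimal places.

0.9965

A(A) = MTBF/(MTBF+MTTR) = 27259/(27259+95.7) = 0.9965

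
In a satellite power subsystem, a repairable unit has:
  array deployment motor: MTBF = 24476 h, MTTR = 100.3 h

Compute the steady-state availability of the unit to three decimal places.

A(array deployment motor) = MTBF/(MTBF+MTTR) = 24476/(24476+100.3) = 0.996

0.996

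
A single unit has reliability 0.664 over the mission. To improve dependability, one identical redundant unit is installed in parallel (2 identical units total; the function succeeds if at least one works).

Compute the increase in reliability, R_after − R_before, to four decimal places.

R_before = 0.664
R_after = 1 − (1 − 0.664)^2 = 0.8871
ΔR = 0.8871 − 0.664 = 0.2231

0.2231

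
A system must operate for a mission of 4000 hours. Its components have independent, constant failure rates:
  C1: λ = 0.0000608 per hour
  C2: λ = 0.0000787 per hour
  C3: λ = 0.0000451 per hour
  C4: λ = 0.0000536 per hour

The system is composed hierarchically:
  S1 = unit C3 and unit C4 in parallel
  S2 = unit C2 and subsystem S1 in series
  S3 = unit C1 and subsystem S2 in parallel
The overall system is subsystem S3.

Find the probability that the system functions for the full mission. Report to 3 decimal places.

0.937

R(C1) = exp(−0.0000608 × 4000) = 0.78411
R(C2) = exp(−0.0000787 × 4000) = 0.72993
R(C3) = exp(−0.0000451 × 4000) = 0.83494
R(C4) = exp(−0.0000536 × 4000) = 0.80703
Parallel (C3 and C4): 1 − (1 − 0.83494)(1 − 0.80703) = 0.96815
Series (C2 and [0.96815]): 0.72993 × 0.96815 = 0.70668
Parallel (C1 and [0.70668]): 1 − (1 − 0.78411)(1 − 0.70668) = 0.937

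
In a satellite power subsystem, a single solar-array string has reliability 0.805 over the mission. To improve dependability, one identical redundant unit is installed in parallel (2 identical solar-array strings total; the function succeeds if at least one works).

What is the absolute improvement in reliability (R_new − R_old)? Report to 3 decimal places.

0.157

R_before = 0.805
R_after = 1 − (1 − 0.805)^2 = 0.962
ΔR = 0.962 − 0.805 = 0.157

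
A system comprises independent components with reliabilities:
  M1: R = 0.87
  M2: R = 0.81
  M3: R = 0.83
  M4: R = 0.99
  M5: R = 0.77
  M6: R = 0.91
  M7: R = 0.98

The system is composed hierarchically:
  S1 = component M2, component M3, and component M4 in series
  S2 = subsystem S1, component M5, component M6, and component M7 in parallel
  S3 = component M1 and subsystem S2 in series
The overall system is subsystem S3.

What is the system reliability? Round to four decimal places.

0.8699

Series (M2, M3, and M4): 0.810000 × 0.830000 × 0.990000 = 0.665577
Parallel ([0.665577], M5, M6, and M7): 1 − (1 − 0.665577)(1 − 0.770000)(1 − 0.910000)(1 − 0.980000) = 0.999862
Series (M1 and [0.999862]): 0.870000 × 0.999862 = 0.8699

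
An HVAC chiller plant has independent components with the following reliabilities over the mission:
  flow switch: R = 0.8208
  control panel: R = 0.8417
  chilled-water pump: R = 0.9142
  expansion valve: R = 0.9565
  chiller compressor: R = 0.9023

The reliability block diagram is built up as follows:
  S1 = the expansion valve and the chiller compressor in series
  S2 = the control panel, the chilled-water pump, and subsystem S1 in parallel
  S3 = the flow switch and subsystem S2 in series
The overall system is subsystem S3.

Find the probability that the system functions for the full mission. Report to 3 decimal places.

0.819

Series (expansion valve and chiller compressor): 0.95650 × 0.90230 = 0.86305
Parallel (control panel, chilled-water pump, and [0.86305]): 1 − (1 − 0.84170)(1 − 0.91420)(1 − 0.86305) = 0.99814
Series (flow switch and [0.99814]): 0.82080 × 0.99814 = 0.819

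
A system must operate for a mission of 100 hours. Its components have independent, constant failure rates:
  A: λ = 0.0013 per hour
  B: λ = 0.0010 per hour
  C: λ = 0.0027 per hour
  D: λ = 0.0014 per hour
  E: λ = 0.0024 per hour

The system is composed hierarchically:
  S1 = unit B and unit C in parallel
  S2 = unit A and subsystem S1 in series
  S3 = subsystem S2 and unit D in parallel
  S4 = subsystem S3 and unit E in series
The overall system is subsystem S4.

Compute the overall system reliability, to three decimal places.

R(A) = exp(−0.0013 × 100) = 0.87810
R(B) = exp(−0.0010 × 100) = 0.90484
R(C) = exp(−0.0027 × 100) = 0.76338
R(D) = exp(−0.0014 × 100) = 0.86936
R(E) = exp(−0.0024 × 100) = 0.78663
Parallel (B and C): 1 − (1 − 0.90484)(1 − 0.76338) = 0.97748
Series (A and [0.97748]): 0.87810 × 0.97748 = 0.85833
Parallel ([0.85833] and D): 1 − (1 − 0.85833)(1 − 0.86936) = 0.98149
Series ([0.98149] and E): 0.98149 × 0.78663 = 0.772

0.772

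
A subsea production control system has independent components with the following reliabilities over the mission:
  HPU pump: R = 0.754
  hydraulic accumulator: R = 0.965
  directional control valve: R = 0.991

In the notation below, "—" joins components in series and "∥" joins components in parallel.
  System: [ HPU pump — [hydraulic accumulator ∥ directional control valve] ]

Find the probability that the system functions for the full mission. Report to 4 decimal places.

Parallel (hydraulic accumulator and directional control valve): 1 − (1 − 0.965000)(1 − 0.991000) = 0.999685
Series (HPU pump and [0.999685]): 0.754000 × 0.999685 = 0.7538

0.7538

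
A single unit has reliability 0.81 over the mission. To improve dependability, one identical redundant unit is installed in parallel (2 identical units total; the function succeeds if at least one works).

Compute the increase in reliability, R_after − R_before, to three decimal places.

R_before = 0.81
R_after = 1 − (1 − 0.81)^2 = 0.964
ΔR = 0.964 − 0.81 = 0.154

0.154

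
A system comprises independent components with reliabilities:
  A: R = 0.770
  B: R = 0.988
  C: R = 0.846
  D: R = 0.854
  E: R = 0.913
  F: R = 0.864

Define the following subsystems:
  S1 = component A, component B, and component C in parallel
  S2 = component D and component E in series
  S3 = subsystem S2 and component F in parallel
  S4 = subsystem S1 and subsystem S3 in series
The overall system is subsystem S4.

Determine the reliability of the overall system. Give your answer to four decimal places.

Parallel (A, B, and C): 1 − (1 − 0.770000)(1 − 0.988000)(1 − 0.846000) = 0.999575
Series (D and E): 0.854000 × 0.913000 = 0.779702
Parallel ([0.779702] and F): 1 − (1 − 0.779702)(1 − 0.864000) = 0.970039
Series ([0.999575] and [0.970039]): 0.999575 × 0.970039 = 0.9696

0.9696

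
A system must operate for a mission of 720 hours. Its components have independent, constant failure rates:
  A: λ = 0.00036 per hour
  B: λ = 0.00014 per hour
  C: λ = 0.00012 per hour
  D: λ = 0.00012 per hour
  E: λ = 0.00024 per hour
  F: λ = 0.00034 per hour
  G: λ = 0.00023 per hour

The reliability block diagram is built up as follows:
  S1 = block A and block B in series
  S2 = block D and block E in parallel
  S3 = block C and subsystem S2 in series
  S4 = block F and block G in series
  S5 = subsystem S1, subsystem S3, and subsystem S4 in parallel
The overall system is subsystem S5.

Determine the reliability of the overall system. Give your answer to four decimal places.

R(A) = exp(−0.00036 × 720) = 0.771669
R(B) = exp(−0.00014 × 720) = 0.904114
R(C) = exp(−0.00012 × 720) = 0.917227
R(D) = exp(−0.00012 × 720) = 0.917227
R(E) = exp(−0.00024 × 720) = 0.841306
R(F) = exp(−0.00034 × 720) = 0.782861
R(G) = exp(−0.00023 × 720) = 0.847385
Series (A and B): 0.771669 × 0.904114 = 0.697677
Parallel (D and E): 1 − (1 − 0.917227)(1 − 0.841306) = 0.986864
Series (C and [0.986864]): 0.917227 × 0.986864 = 0.905178
Series (F and G): 0.782861 × 0.847385 = 0.663385
Parallel ([0.697677], [0.905178], and [0.663385]): 1 − (1 − 0.697677)(1 − 0.905178)(1 − 0.663385) = 0.9904

0.9904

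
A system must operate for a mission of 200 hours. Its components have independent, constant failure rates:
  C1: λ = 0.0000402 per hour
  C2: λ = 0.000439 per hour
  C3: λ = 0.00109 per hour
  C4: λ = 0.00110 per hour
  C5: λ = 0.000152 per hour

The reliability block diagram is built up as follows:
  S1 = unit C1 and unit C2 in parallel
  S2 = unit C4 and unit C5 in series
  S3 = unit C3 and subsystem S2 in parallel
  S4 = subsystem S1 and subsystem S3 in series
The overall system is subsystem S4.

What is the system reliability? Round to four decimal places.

0.9560

R(C1) = exp(−0.0000402 × 200) = 0.991992
R(C2) = exp(−0.000439 × 200) = 0.915944
R(C3) = exp(−0.00109 × 200) = 0.804125
R(C4) = exp(−0.00110 × 200) = 0.802519
R(C5) = exp(−0.000152 × 200) = 0.970057
Parallel (C1 and C2): 1 − (1 − 0.991992)(1 − 0.915944) = 0.999327
Series (C4 and C5): 0.802519 × 0.970057 = 0.778489
Parallel (C3 and [0.778489]): 1 − (1 − 0.804125)(1 − 0.778489) = 0.956612
Series ([0.999327] and [0.956612]): 0.999327 × 0.956612 = 0.9560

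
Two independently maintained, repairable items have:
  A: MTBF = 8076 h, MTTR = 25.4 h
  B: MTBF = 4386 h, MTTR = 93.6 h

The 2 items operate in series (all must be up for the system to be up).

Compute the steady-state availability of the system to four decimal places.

0.9760

A(A) = MTBF/(MTBF+MTTR) = 8076/(8076+25.4) = 0.996865
A(B) = MTBF/(MTBF+MTTR) = 4386/(4386+93.6) = 0.979105
Series availability: 0.996865 × 0.979105 = 0.9760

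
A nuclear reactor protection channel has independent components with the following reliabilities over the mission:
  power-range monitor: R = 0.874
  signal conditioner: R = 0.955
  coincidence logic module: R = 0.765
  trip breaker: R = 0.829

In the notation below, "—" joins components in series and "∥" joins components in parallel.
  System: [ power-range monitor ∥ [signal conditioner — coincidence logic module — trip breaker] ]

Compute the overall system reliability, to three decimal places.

Series (signal conditioner, coincidence logic module, and trip breaker): 0.95500 × 0.76500 × 0.82900 = 0.60565
Parallel (power-range monitor and [0.60565]): 1 − (1 − 0.87400)(1 − 0.60565) = 0.950

0.950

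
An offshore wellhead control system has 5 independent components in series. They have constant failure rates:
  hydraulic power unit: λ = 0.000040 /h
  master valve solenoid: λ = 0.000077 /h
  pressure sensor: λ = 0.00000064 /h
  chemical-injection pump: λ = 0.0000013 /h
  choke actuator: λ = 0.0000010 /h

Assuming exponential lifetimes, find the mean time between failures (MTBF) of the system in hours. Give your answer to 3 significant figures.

Series of exponential components: λ_sys = Σ λ_i
λ_sys = 0.000040 + 0.000077 + 0.00000064 + 0.0000013 + 0.0000010 = 1.1994e-04 /h
MTBF = 1 / λ_sys = 8340 h

8340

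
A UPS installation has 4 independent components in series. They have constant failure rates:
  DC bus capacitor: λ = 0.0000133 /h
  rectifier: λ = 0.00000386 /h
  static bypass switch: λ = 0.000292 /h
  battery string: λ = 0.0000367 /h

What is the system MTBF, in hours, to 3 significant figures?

2890

Series of exponential components: λ_sys = Σ λ_i
λ_sys = 0.0000133 + 0.00000386 + 0.000292 + 0.0000367 = 3.4586e-04 /h
MTBF = 1 / λ_sys = 2890 h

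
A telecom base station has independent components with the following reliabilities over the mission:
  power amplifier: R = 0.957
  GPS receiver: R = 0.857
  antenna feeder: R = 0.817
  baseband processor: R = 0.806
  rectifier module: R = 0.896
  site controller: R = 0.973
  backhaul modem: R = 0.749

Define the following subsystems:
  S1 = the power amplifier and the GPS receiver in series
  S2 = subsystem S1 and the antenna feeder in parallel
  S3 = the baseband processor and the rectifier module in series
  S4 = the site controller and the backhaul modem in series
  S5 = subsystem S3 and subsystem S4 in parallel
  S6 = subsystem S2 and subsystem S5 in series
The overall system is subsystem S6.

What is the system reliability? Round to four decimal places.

0.8942

Series (power amplifier and GPS receiver): 0.957000 × 0.857000 = 0.820149
Parallel ([0.820149] and antenna feeder): 1 − (1 − 0.820149)(1 − 0.817000) = 0.967087
Series (baseband processor and rectifier module): 0.806000 × 0.896000 = 0.722176
Series (site controller and backhaul modem): 0.973000 × 0.749000 = 0.728777
Parallel ([0.722176] and [0.728777]): 1 − (1 − 0.722176)(1 − 0.728777) = 0.924648
Series ([0.967087] and [0.924648]): 0.967087 × 0.924648 = 0.8942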